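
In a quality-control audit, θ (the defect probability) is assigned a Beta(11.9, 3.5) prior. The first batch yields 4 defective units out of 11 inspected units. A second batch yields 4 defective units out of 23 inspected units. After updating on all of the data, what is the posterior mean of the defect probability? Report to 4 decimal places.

0.4028

The Beta prior is conjugate to a Binomial/Bernoulli likelihood; the update adds successes to α and failures to β.
After batch 1: Beta(11.9+4, 3.5+7) = Beta(15.9, 10.5).
After batch 2: Beta(15.9+4, 10.5+19) = Beta(19.9, 29.5).
Posterior mean = α/(α+β) = 19.9/49.4 = 0.4028.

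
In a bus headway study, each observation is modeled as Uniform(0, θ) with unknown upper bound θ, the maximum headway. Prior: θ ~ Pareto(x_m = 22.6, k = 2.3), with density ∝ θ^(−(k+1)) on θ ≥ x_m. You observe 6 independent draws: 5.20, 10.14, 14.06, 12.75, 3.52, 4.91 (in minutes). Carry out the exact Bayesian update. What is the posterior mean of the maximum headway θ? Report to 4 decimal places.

A Pareto(scale x_m, shape k) prior on the upper bound θ of Uniform(0, θ) is conjugate: posterior is Pareto(max(x_m, max xᵢ), k + n).
Sample maximum = 14.06; prior scale x_m = 22.6 → posterior scale = max = 22.60.
Posterior shape = 2.3 + 6 = 8.3.
E[θ|data] = k·x_m/(k−1) = 8.3·22.60/7.3 = 25.6959.

25.6959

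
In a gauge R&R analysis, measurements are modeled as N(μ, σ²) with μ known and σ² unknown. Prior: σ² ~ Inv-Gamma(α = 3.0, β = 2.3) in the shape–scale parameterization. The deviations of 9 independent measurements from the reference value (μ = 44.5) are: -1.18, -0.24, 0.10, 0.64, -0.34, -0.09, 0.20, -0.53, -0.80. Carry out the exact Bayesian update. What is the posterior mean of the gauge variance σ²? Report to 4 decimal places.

With known mean μ and an Inverse-Gamma(α, β) prior on σ², the Normal likelihood is conjugate: posterior is Inv-Gamma(α + n/2, β + Σ(xᵢ−μ)²/2).
Σ(xᵢ−μ)² = (-1.18)² + (-0.24)² + (0.10)² + (0.64)² + (-0.34)² + (-0.09)² + (0.20)² + (-0.53)² + (-0.80)² = 2.9542.
Posterior: Inv-Gamma(3.0 + 9/2, 2.3 + 2.9542/2) = Inv-Gamma(7.50, 3.77710).
E[σ²|data] = β/(α−1) = 3.77710/6.50 = 0.5811.

0.5811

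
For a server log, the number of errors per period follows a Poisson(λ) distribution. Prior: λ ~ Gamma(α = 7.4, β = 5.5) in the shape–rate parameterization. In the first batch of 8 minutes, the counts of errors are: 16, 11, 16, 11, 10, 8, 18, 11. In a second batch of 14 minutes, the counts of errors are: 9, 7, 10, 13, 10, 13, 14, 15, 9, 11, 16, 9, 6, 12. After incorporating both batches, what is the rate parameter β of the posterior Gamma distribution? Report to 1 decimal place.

27.5

With a Gamma(shape α, rate β) prior, the Poisson likelihood is conjugate: the posterior is Gamma(α + ΣXᵢ, β + n).
Batch 1: sum of counts S = 101 over n = 8 minutes.
After batch 1: Gamma(α+S, β+n) = Gamma(7.4+101, 5.5+8) = Gamma(108.4, 13.5).
Batch 2: sum of counts S = 154 over n = 14 minutes.
After batch 2: Gamma(α+S, β+n) = Gamma(108.4+154, 13.5+14) = Gamma(262.4, 27.5).
Posterior β = 27.5.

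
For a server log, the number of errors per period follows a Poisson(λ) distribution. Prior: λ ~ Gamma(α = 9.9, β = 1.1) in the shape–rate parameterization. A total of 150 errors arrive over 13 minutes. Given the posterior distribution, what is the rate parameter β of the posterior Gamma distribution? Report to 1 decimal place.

14.1

With a Gamma(shape α, rate β) prior, the Poisson likelihood is conjugate: the posterior is Gamma(α + ΣXᵢ, β + n).
Posterior: Gamma(α+S, β+n) = Gamma(9.9+150, 1.1+13) = Gamma(159.9, 14.1).
Posterior β = 14.1.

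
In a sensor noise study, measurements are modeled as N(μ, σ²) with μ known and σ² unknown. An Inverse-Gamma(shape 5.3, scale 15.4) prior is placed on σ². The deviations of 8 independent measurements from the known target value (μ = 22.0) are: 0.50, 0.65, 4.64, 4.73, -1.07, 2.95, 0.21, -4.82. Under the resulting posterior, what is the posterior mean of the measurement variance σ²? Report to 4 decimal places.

6.5361

With known mean μ and an Inverse-Gamma(α, β) prior on σ², the Normal likelihood is conjugate: posterior is Inv-Gamma(α + n/2, β + Σ(xᵢ−μ)²/2).
Σ(xᵢ−μ)² = (0.50)² + (0.65)² + (4.64)² + (4.73)² + (-1.07)² + (2.95)² + (0.21)² + (-4.82)² = 77.6989.
Posterior: Inv-Gamma(5.3 + 8/2, 15.4 + 77.6989/2) = Inv-Gamma(9.30, 54.24945).
E[σ²|data] = β/(α−1) = 54.24945/8.30 = 6.5361.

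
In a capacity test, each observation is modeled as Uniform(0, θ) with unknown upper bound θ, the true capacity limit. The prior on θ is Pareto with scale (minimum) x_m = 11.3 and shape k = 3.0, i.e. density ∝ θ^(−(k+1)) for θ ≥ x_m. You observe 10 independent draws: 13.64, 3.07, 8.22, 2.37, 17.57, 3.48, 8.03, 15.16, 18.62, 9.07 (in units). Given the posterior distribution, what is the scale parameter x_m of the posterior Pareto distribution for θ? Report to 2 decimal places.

A Pareto(scale x_m, shape k) prior on the upper bound θ of Uniform(0, θ) is conjugate: posterior is Pareto(max(x_m, max xᵢ), k + n).
Sample maximum = 18.62; prior scale x_m = 11.3 → posterior scale = max = 18.62.
Posterior shape = 3.0 + 10 = 13.0.
Posterior scale x_m = 18.62.

18.62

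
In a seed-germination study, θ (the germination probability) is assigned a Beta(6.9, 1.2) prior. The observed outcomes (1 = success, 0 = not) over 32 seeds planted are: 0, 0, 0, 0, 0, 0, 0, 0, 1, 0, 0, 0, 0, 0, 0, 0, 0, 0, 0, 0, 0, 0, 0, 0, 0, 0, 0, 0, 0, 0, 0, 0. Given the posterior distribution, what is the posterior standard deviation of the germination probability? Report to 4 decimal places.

The Beta prior is conjugate to a Binomial/Bernoulli likelihood; the update adds successes to α and failures to β.
Posterior: Beta(α+k, β+n−k) = Beta(6.9+1, 1.2+31) = Beta(7.9, 32.2).
Var = αβ/((α+β)²(α+β+1)) = 7.9·32.2/(40.1²·41.1) = 0.00384904; SD = √0.00384904 = 0.0620.

0.0620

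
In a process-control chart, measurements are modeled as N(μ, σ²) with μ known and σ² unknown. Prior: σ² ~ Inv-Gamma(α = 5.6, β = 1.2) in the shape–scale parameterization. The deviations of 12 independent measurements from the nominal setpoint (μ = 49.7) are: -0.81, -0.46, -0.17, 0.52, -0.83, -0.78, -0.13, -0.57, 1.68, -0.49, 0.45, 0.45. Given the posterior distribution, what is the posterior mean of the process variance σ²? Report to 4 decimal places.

0.4091

With known mean μ and an Inverse-Gamma(α, β) prior on σ², the Normal likelihood is conjugate: posterior is Inv-Gamma(α + n/2, β + Σ(xᵢ−μ)²/2).
Σ(xᵢ−μ)² = (-0.81)² + (-0.46)² + (-0.17)² + (0.52)² + (-0.83)² + (-0.78)² + (-0.13)² + (-0.57)² + (1.68)² + (-0.49)² + (0.45)² + (0.45)² = 6.2736.
Posterior: Inv-Gamma(5.6 + 12/2, 1.2 + 6.2736/2) = Inv-Gamma(11.60, 4.33680).
E[σ²|data] = β/(α−1) = 4.33680/10.60 = 0.4091.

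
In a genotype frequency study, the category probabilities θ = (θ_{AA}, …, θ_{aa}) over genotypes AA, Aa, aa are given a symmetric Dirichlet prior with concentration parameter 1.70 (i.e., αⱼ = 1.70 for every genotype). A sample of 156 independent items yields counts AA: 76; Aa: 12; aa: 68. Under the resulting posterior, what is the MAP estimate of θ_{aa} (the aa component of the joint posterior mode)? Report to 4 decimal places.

0.4345

The Dirichlet prior is conjugate to the Multinomial likelihood: each posterior αⱼ = prior αⱼ + observed count nⱼ.
Posterior concentration: (77.70, 13.70, 69.70), total = 161.10.
Joint mode component: (α_{aa}−1)/(Σα−K) = 68.70/158.10 = 0.4345.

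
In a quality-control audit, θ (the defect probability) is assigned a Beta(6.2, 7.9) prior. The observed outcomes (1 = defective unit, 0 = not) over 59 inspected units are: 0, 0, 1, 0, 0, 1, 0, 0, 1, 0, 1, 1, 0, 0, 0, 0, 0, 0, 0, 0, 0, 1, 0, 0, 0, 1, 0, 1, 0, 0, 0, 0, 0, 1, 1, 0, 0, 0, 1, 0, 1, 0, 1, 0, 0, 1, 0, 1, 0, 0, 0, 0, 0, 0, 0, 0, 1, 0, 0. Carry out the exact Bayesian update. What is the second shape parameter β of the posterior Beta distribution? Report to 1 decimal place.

The Beta prior is conjugate to a Binomial/Bernoulli likelihood; the update adds successes to α and failures to β.
Posterior: Beta(α+k, β+n−k) = Beta(6.2+16, 7.9+43) = Beta(22.2, 50.9).
Posterior β = 50.9.

50.9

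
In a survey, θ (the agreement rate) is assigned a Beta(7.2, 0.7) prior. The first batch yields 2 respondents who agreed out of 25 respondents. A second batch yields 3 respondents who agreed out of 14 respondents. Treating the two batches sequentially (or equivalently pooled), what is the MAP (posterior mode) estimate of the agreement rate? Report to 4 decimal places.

The Beta prior is conjugate to a Binomial/Bernoulli likelihood; the update adds successes to α and failures to β.
After batch 1: Beta(7.2+2, 0.7+23) = Beta(9.2, 23.7).
After batch 2: Beta(9.2+3, 23.7+11) = Beta(12.2, 34.7).
Mode of Beta(a,b) for a,b>1 is (a−1)/(a+b−2) = 11.2/44.9 = 0.2494.

0.2494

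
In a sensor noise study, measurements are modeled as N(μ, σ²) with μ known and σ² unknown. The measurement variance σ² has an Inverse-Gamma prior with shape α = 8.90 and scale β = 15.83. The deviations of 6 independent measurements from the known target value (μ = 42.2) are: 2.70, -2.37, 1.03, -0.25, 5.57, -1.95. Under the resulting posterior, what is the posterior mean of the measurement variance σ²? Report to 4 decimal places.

With known mean μ and an Inverse-Gamma(α, β) prior on σ², the Normal likelihood is conjugate: posterior is Inv-Gamma(α + n/2, β + Σ(xᵢ−μ)²/2).
Σ(xᵢ−μ)² = (2.70)² + (-2.37)² + (1.03)² + (-0.25)² + (5.57)² + (-1.95)² = 48.8577.
Posterior: Inv-Gamma(8.90 + 6/2, 15.83 + 48.8577/2) = Inv-Gamma(11.90, 40.25885).
E[σ²|data] = β/(α−1) = 40.25885/10.90 = 3.6935.

3.6935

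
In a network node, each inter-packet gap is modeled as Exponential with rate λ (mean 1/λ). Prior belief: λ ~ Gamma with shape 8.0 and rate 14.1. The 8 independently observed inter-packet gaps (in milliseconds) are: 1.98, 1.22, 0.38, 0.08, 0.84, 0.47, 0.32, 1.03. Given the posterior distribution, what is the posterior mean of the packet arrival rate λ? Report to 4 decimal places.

With a Gamma(shape α, rate β) prior on the exponential rate λ, the posterior after n observations with total T = Σxᵢ is Gamma(α+n, β+T).
Sum of observations T = 6.32 milliseconds; n = 8.
Posterior: Gamma(8.0+8, 14.1+6.32) = Gamma(16.0, 20.42).
Posterior mean of λ = α/β = 16.0/20.42 = 0.7835.

0.7835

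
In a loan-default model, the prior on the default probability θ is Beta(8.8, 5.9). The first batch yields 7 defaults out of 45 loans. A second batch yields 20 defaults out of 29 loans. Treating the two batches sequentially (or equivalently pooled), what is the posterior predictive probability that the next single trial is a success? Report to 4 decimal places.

The Beta prior is conjugate to a Binomial/Bernoulli likelihood; the update adds successes to α and failures to β.
After batch 1: Beta(8.8+7, 5.9+38) = Beta(15.8, 43.9).
After batch 2: Beta(15.8+20, 43.9+9) = Beta(35.8, 52.9).
For a single future Bernoulli trial, P(success | data) = α/(α+β) = 0.4036.

0.4036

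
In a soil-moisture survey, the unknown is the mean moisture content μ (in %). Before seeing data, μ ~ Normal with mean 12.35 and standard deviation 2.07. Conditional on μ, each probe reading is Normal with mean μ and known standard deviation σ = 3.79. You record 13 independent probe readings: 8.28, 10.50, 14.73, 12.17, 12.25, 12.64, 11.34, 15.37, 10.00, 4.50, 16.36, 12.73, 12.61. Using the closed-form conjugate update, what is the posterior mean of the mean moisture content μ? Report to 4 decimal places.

11.9176

For Normal data with known variance σ², a Normal(μ₀, σ₀²) prior on μ is conjugate. Posterior precision = 1/σ₀² + n/σ²; posterior mean is the precision-weighted average of μ₀ and x̄.
Σxᵢ = 8.28 + 10.50 + 14.73 + 12.17 + 12.25 + 12.64 + 11.34 + 15.37 + 10.00 + 4.50 + 16.36 + 12.73 + 12.61 = 153.48, so n·x̄ = 153.48.
σ₀² = 2.07² = 4.2849, σ² = 3.79² = 14.3641; σ² + n·σ₀² = 14.3641 + 13·4.2849 = 70.0678.
Posterior mean = (μ₀/σ₀² + n·x̄/σ²)/(1/σ₀² + n/σ²) = (σ²·μ₀ + σ₀²·n·x̄)/(σ² + n·σ₀²) = (14.3641·12.35 + 4.2849·153.48)/70.0678 = 835.043087/70.0678 = 11.9176.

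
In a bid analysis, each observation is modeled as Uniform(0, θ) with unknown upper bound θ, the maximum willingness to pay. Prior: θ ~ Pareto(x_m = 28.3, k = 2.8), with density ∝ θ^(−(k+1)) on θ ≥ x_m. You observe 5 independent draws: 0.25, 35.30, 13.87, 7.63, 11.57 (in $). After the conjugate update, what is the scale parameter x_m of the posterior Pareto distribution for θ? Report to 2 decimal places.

35.30

A Pareto(scale x_m, shape k) prior on the upper bound θ of Uniform(0, θ) is conjugate: posterior is Pareto(max(x_m, max xᵢ), k + n).
Sample maximum = 35.30; prior scale x_m = 28.3 → posterior scale = max = 35.30.
Posterior shape = 2.8 + 5 = 7.8.
Posterior scale x_m = 35.30.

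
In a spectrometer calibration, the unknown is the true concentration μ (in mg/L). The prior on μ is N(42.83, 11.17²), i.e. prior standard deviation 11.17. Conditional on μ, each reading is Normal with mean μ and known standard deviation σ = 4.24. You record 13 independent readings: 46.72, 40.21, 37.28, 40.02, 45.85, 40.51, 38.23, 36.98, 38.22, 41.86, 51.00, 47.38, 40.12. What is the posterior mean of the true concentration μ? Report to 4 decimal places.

For Normal data with known variance σ², a Normal(μ₀, σ₀²) prior on μ is conjugate. Posterior precision = 1/σ₀² + n/σ²; posterior mean is the precision-weighted average of μ₀ and x̄.
Σxᵢ = 46.72 + 40.21 + 37.28 + 40.02 + 45.85 + 40.51 + 38.23 + 36.98 + 38.22 + 41.86 + 51.00 + 47.38 + 40.12 = 544.38, so n·x̄ = 544.38.
σ₀² = 11.17² = 124.7689, σ² = 4.24² = 17.9776; σ² + n·σ₀² = 17.9776 + 13·124.7689 = 1639.9733.
Posterior mean = (μ₀/σ₀² + n·x̄/σ²)/(1/σ₀² + n/σ²) = (σ²·μ₀ + σ₀²·n·x̄)/(σ² + n·σ₀²) = (17.9776·42.83 + 124.7689·544.38)/1639.9733 = 68691.67439/1639.9733 = 41.8858.

41.8858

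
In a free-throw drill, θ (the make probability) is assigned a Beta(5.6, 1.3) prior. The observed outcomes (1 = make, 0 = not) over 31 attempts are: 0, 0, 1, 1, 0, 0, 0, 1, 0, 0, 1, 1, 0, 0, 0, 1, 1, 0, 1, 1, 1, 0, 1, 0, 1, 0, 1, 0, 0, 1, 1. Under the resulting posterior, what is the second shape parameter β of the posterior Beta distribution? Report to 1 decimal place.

17.3

The Beta prior is conjugate to a Binomial/Bernoulli likelihood; the update adds successes to α and failures to β.
Posterior: Beta(α+k, β+n−k) = Beta(5.6+15, 1.3+16) = Beta(20.6, 17.3).
Posterior β = 17.3.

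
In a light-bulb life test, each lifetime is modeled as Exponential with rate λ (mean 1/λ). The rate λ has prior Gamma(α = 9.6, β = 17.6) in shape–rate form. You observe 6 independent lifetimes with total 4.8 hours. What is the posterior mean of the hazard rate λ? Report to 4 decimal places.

0.6964

With a Gamma(shape α, rate β) prior on the exponential rate λ, the posterior after n observations with total T = Σxᵢ is Gamma(α+n, β+T).
Posterior: Gamma(9.6+6, 17.6+4.8) = Gamma(15.6, 22.4).
Posterior mean of λ = α/β = 15.6/22.4 = 0.6964.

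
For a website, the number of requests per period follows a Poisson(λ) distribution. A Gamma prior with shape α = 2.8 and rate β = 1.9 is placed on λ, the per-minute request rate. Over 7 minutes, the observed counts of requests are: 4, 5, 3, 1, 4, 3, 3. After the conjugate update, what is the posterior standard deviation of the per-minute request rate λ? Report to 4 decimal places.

0.5707

With a Gamma(shape α, rate β) prior, the Poisson likelihood is conjugate: the posterior is Gamma(α + ΣXᵢ, β + n).
Sum of counts S = 23 over n = 7 minutes.
Posterior: Gamma(α+S, β+n) = Gamma(2.8+23, 1.9+7) = Gamma(25.8, 8.9).
SD = √α/β = √25.8/8.9 = 0.5707.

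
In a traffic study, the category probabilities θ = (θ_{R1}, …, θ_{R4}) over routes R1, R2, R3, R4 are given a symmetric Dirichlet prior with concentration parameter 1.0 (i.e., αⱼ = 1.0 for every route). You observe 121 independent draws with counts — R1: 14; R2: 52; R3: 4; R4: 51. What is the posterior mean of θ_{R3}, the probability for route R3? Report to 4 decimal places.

0.0400

The Dirichlet prior is conjugate to the Multinomial likelihood: each posterior αⱼ = prior αⱼ + observed count nⱼ.
Posterior concentration: (15.0, 53.0, 5.0, 52.0), total = 125.0.
E[θ_{R3}|data] = α_{R3}/Σα = 5.0/125.0 = 0.0400.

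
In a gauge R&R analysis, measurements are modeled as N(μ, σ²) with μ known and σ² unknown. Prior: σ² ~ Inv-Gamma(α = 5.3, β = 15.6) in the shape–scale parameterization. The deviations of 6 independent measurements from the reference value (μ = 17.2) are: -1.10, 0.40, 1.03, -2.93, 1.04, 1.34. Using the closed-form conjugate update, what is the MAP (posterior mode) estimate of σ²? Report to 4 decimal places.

With known mean μ and an Inverse-Gamma(α, β) prior on σ², the Normal likelihood is conjugate: posterior is Inv-Gamma(α + n/2, β + Σ(xᵢ−μ)²/2).
Σ(xᵢ−μ)² = (-1.10)² + (0.40)² + (1.03)² + (-2.93)² + (1.04)² + (1.34)² = 13.8930.
Posterior: Inv-Gamma(5.3 + 6/2, 15.6 + 13.8930/2) = Inv-Gamma(8.30, 22.54650).
Mode = β/(α+1) = 22.54650/9.30 = 2.4244.

2.4244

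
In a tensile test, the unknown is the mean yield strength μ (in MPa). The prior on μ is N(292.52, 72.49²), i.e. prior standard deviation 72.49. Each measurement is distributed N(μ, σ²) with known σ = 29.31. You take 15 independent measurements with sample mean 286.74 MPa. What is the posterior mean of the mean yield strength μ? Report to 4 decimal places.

For Normal data with known variance σ², a Normal(μ₀, σ₀²) prior on μ is conjugate. Posterior precision = 1/σ₀² + n/σ²; posterior mean is the precision-weighted average of μ₀ and x̄.
n·x̄ = 15·286.74 = 4301.1.
σ₀² = 72.49² = 5254.8001, σ² = 29.31² = 859.0761; σ² + n·σ₀² = 859.0761 + 15·5254.8001 = 79681.0776.
Posterior mean = (μ₀/σ₀² + n·x̄/σ²)/(1/σ₀² + n/σ²) = (σ²·μ₀ + σ₀²·n·x̄)/(σ² + n·σ₀²) = (859.0761·292.52 + 5254.8001·4301.1)/79681.0776 = 22852717.650882/79681.0776 = 286.8023.

286.8023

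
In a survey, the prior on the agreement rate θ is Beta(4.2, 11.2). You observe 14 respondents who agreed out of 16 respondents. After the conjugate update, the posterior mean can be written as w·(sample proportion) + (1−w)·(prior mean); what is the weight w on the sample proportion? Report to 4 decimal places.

0.5096

The Beta prior is conjugate to a Binomial/Bernoulli likelihood; the update adds successes to α and failures to β.
Posterior mean = (α₀+k)/(α₀+β₀+n) = [n/(α₀+β₀+n)]·(k/n) + [(α₀+β₀)/(α₀+β₀+n)]·α₀/(α₀+β₀), so only n and the prior enter the weight.
The weight on the data is w = n/(α₀+β₀+n) = 16/(4.2+11.2+16) = 16/31.4 = 0.5096.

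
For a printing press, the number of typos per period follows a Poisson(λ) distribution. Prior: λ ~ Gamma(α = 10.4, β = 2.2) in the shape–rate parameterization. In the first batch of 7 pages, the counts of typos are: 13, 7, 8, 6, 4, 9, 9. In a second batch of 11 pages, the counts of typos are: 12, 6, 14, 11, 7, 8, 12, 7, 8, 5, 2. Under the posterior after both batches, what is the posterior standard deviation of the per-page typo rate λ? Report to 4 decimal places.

0.6231

With a Gamma(shape α, rate β) prior, the Poisson likelihood is conjugate: the posterior is Gamma(α + ΣXᵢ, β + n).
Batch 1: sum of counts S = 56 over n = 7 pages.
After batch 1: Gamma(α+S, β+n) = Gamma(10.4+56, 2.2+7) = Gamma(66.4, 9.2).
Batch 2: sum of counts S = 92 over n = 11 pages.
After batch 2: Gamma(α+S, β+n) = Gamma(66.4+92, 9.2+11) = Gamma(158.4, 20.2).
SD = √α/β = √158.4/20.2 = 0.6231.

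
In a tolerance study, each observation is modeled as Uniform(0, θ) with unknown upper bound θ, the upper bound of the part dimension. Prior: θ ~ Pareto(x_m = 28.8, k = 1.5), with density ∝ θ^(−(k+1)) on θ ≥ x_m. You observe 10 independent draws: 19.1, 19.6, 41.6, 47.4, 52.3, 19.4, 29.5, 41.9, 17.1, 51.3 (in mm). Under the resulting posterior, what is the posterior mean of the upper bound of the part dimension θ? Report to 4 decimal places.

A Pareto(scale x_m, shape k) prior on the upper bound θ of Uniform(0, θ) is conjugate: posterior is Pareto(max(x_m, max xᵢ), k + n).
Sample maximum = 52.3; prior scale x_m = 28.8 → posterior scale = max = 52.3.
Posterior shape = 1.5 + 10 = 11.5.
E[θ|data] = k·x_m/(k−1) = 11.5·52.3/10.5 = 57.2810.

57.2810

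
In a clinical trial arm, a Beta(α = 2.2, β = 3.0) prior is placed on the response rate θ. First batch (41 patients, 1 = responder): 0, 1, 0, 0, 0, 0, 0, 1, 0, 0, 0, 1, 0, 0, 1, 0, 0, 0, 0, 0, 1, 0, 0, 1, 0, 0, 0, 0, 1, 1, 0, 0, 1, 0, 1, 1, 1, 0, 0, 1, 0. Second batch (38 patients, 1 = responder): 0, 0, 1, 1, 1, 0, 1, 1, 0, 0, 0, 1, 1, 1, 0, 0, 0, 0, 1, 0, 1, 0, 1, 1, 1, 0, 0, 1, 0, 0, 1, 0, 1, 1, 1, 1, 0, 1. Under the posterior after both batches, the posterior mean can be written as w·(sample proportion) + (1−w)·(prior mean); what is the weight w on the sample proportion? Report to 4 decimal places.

The Beta prior is conjugate to a Binomial/Bernoulli likelihood; the update adds successes to α and failures to β.
Total number of patients: n = 41 + 38 = 79.
Posterior mean = (α₀+k)/(α₀+β₀+n) = [n/(α₀+β₀+n)]·(k/n) + [(α₀+β₀)/(α₀+β₀+n)]·α₀/(α₀+β₀), so only n and the prior enter the weight.
The weight on the data is w = n/(α₀+β₀+n) = 79/(2.2+3.0+79) = 79/84.2 = 0.9382.

0.9382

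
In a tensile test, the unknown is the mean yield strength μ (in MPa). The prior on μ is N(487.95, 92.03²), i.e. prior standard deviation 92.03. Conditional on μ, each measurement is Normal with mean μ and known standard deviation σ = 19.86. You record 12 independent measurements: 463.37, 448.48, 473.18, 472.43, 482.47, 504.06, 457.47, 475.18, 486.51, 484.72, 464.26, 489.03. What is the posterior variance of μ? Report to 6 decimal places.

For Normal data with known variance σ², a Normal(μ₀, σ₀²) prior on μ is conjugate. Posterior precision = 1/σ₀² + n/σ²; posterior mean is the precision-weighted average of μ₀ and x̄.
σ₀² = 92.03² = 8469.5209, σ² = 19.86² = 394.4196; σ² + n·σ₀² = 394.4196 + 12·8469.5209 = 102028.6704.
Posterior precision = 1/σ₀² + n/σ² = 1/8469.5209 + 12/394.4196 = (σ² + n·σ₀²)/(σ₀²σ²) = 102028.6704/(8469.5209·394.4196); posterior variance σₙ² = σ₀²σ²/(σ² + n·σ₀²) = 8469.5209·394.4196/102028.6704 = 32.741239.

32.741239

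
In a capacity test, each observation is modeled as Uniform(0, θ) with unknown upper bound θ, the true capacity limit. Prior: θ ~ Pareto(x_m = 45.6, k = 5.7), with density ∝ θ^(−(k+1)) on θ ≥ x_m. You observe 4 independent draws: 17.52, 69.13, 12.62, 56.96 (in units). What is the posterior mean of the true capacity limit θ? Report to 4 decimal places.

A Pareto(scale x_m, shape k) prior on the upper bound θ of Uniform(0, θ) is conjugate: posterior is Pareto(max(x_m, max xᵢ), k + n).
Sample maximum = 69.13; prior scale x_m = 45.6 → posterior scale = max = 69.13.
Posterior shape = 5.7 + 4 = 9.7.
E[θ|data] = k·x_m/(k−1) = 9.7·69.13/8.7 = 77.0760.

77.0760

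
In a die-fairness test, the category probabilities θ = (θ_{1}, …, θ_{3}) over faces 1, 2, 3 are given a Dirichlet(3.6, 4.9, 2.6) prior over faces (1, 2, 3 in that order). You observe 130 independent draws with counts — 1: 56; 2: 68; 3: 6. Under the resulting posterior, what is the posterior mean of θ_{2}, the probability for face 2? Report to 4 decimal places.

0.5167

The Dirichlet prior is conjugate to the Multinomial likelihood: each posterior αⱼ = prior αⱼ + observed count nⱼ.
Posterior concentration: (59.6, 72.9, 8.6), total = 141.1.
E[θ_{2}|data] = α_{2}/Σα = 72.9/141.1 = 0.5167.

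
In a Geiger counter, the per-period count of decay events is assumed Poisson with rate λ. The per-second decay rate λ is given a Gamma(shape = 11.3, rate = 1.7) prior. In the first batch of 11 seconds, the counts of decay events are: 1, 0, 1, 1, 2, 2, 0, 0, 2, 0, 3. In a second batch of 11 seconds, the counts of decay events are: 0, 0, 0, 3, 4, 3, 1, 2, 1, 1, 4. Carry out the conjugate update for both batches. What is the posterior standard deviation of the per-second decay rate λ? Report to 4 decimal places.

With a Gamma(shape α, rate β) prior, the Poisson likelihood is conjugate: the posterior is Gamma(α + ΣXᵢ, β + n).
Batch 1: sum of counts S = 12 over n = 11 seconds.
After batch 1: Gamma(α+S, β+n) = Gamma(11.3+12, 1.7+11) = Gamma(23.3, 12.7).
Batch 2: sum of counts S = 19 over n = 11 seconds.
After batch 2: Gamma(α+S, β+n) = Gamma(23.3+19, 12.7+11) = Gamma(42.3, 23.7).
SD = √α/β = √42.3/23.7 = 0.2744.

0.2744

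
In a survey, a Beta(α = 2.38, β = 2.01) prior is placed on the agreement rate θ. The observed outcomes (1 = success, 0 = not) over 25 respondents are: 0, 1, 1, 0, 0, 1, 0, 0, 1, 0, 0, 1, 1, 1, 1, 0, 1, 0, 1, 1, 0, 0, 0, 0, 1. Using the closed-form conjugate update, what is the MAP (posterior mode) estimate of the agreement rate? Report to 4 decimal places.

0.4885

The Beta prior is conjugate to a Binomial/Bernoulli likelihood; the update adds successes to α and failures to β.
Posterior: Beta(α+k, β+n−k) = Beta(2.38+12, 2.01+13) = Beta(14.38, 15.01).
Mode of Beta(a,b) for a,b>1 is (a−1)/(a+b−2) = 13.38/27.39 = 0.4885.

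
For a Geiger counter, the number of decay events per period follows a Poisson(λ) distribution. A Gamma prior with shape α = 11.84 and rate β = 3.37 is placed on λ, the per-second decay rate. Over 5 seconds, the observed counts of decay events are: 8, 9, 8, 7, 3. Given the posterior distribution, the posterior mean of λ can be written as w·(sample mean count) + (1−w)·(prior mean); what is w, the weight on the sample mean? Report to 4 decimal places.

With a Gamma(shape α, rate β) prior, the Poisson likelihood is conjugate: the posterior is Gamma(α + ΣXᵢ, β + n).
Posterior mean = (α₀+S)/(β₀+n) = [n/(β₀+n)]·(S/n) + [β₀/(β₀+n)]·(α₀/β₀), so only n and β₀ enter the weight.
Weight on data w = n/(β₀+n) = 5/(3.37+5) = 5/8.37 = 0.5974.

0.5974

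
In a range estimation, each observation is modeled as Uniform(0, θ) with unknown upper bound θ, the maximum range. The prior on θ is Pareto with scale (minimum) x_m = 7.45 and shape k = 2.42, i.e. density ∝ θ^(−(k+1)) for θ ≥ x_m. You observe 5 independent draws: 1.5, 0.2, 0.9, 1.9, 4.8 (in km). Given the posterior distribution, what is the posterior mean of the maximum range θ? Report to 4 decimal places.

A Pareto(scale x_m, shape k) prior on the upper bound θ of Uniform(0, θ) is conjugate: posterior is Pareto(max(x_m, max xᵢ), k + n).
Sample maximum = 4.8; prior scale x_m = 7.45 → posterior scale = max = 7.45.
Posterior shape = 2.42 + 5 = 7.42.
E[θ|data] = k·x_m/(k−1) = 7.42·7.45/6.42 = 8.6104.

8.6104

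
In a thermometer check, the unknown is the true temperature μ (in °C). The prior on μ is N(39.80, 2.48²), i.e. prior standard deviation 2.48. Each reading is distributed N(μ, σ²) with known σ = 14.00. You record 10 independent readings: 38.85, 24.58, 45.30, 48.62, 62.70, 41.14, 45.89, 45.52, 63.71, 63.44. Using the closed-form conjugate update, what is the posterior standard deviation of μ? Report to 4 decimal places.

For Normal data with known variance σ², a Normal(μ₀, σ₀²) prior on μ is conjugate. Posterior precision = 1/σ₀² + n/σ²; posterior mean is the precision-weighted average of μ₀ and x̄.
σ₀² = 2.48² = 6.1504, σ² = 14.00² = 196; σ² + n·σ₀² = 196 + 10·6.1504 = 257.504.
Posterior precision = 1/σ₀² + n/σ² = 1/6.1504 + 10/196 = (σ² + n·σ₀²)/(σ₀²σ²) = 257.504/(6.1504·196); posterior variance σₙ² = σ₀²σ²/(σ² + n·σ₀²) = 6.1504·196/257.504 = 4.681397.
Posterior SD = √σₙ² = √(6.1504·196/257.504) = 2.1637.

2.1637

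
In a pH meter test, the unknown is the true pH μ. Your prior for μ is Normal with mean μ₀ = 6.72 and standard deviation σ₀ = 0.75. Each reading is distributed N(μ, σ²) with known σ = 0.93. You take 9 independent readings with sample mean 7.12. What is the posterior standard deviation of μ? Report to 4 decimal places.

0.2865

For Normal data with known variance σ², a Normal(μ₀, σ₀²) prior on μ is conjugate. Posterior precision = 1/σ₀² + n/σ²; posterior mean is the precision-weighted average of μ₀ and x̄.
σ₀² = 0.75² = 0.5625, σ² = 0.93² = 0.8649; σ² + n·σ₀² = 0.8649 + 9·0.5625 = 5.9274.
Posterior precision = 1/σ₀² + n/σ² = 1/0.5625 + 9/0.8649 = (σ² + n·σ₀²)/(σ₀²σ²) = 5.9274/(0.5625·0.8649); posterior variance σₙ² = σ₀²σ²/(σ² + n·σ₀²) = 0.5625·0.8649/5.9274 = 0.082078.
Posterior SD = √σₙ² = √(0.5625·0.8649/5.9274) = 0.2865.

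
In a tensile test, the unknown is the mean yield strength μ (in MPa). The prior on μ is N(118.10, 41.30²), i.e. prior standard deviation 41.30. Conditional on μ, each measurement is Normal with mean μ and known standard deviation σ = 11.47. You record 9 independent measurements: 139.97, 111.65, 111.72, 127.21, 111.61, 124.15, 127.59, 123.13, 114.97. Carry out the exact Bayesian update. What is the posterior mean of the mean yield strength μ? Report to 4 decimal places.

For Normal data with known variance σ², a Normal(μ₀, σ₀²) prior on μ is conjugate. Posterior precision = 1/σ₀² + n/σ²; posterior mean is the precision-weighted average of μ₀ and x̄.
Σxᵢ = 139.97 + 111.65 + 111.72 + 127.21 + 111.61 + 124.15 + 127.59 + 123.13 + 114.97 = 1092, so n·x̄ = 1092.
σ₀² = 41.30² = 1705.69, σ² = 11.47² = 131.5609; σ² + n·σ₀² = 131.5609 + 9·1705.69 = 15482.7709.
Posterior mean = (μ₀/σ₀² + n·x̄/σ²)/(1/σ₀² + n/σ²) = (σ²·μ₀ + σ₀²·n·x̄)/(σ² + n·σ₀²) = (131.5609·118.10 + 1705.69·1092)/15482.7709 = 1878150.82229/15482.7709 = 121.3059.

121.3059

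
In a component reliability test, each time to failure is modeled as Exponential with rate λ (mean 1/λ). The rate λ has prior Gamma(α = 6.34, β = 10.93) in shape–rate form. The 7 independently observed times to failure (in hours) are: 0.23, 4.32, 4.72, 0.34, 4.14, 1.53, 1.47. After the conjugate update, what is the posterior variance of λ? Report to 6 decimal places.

With a Gamma(shape α, rate β) prior on the exponential rate λ, the posterior after n observations with total T = Σxᵢ is Gamma(α+n, β+T).
Sum of observations T = 16.75 hours; n = 7.
Posterior: Gamma(6.34+7, 10.93+16.75) = Gamma(13.34, 27.68).
Var = α/β² = 0.017411.

0.017411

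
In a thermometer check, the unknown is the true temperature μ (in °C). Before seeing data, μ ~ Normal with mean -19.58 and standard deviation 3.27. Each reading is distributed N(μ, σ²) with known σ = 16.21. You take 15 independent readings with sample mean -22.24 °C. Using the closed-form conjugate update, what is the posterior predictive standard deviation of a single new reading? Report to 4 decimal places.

For Normal data with known variance σ², a Normal(μ₀, σ₀²) prior on μ is conjugate. Posterior precision = 1/σ₀² + n/σ²; posterior mean is the precision-weighted average of μ₀ and x̄.
σ₀² = 3.27² = 10.6929, σ² = 16.21² = 262.7641; σ² + n·σ₀² = 262.7641 + 15·10.6929 = 423.1576.
Posterior precision = 1/σ₀² + n/σ² = 1/10.6929 + 15/262.7641 = (σ² + n·σ₀²)/(σ₀²σ²) = 423.1576/(10.6929·262.7641); posterior variance σₙ² = σ₀²σ²/(σ² + n·σ₀²) = 10.6929·262.7641/423.1576 = 6.639867.
Predictive variance for one new observation = σₙ² + σ² = 10.6929·262.7641/423.1576 + 262.7641 = σ²·(σ₀² + 423.1576)/423.1576 = 262.7641·433.8505/423.1576 = 269.403967; SD = √(262.7641·433.8505/423.1576) = 16.4135.

16.4135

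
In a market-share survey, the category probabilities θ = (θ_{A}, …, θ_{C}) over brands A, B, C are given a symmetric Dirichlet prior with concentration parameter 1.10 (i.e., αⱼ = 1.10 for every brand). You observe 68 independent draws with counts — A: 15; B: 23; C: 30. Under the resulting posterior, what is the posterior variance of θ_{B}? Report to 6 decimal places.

0.003095

The Dirichlet prior is conjugate to the Multinomial likelihood: each posterior αⱼ = prior αⱼ + observed count nⱼ.
Posterior concentration: (16.10, 24.10, 31.10), total = 71.30.
Var[θ_j] = α_j(Σα−α_j)/((Σα)²(Σα+1)) = 24.10·47.20/(71.30²·72.30) = 0.003095.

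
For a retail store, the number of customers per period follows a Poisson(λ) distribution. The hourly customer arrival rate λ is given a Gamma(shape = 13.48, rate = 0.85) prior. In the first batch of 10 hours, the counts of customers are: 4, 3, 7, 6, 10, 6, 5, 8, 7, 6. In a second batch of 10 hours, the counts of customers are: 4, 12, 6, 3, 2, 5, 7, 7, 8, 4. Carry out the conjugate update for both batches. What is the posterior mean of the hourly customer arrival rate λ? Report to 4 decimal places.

6.4019

With a Gamma(shape α, rate β) prior, the Poisson likelihood is conjugate: the posterior is Gamma(α + ΣXᵢ, β + n).
Batch 1: sum of counts S = 62 over n = 10 hours.
After batch 1: Gamma(α+S, β+n) = Gamma(13.48+62, 0.85+10) = Gamma(75.48, 10.85).
Batch 2: sum of counts S = 58 over n = 10 hours.
After batch 2: Gamma(α+S, β+n) = Gamma(75.48+58, 10.85+10) = Gamma(133.48, 20.85).
Posterior mean = α/β = 133.48/20.85 = 6.4019.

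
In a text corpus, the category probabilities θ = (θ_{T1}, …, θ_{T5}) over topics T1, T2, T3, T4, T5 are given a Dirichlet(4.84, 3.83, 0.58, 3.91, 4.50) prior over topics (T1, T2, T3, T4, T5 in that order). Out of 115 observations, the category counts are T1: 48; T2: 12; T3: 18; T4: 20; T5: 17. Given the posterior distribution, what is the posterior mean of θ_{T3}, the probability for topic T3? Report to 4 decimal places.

0.1401

The Dirichlet prior is conjugate to the Multinomial likelihood: each posterior αⱼ = prior αⱼ + observed count nⱼ.
Posterior concentration: (52.84, 15.83, 18.58, 23.91, 21.50), total = 132.66.
E[θ_{T3}|data] = α_{T3}/Σα = 18.58/132.66 = 0.1401.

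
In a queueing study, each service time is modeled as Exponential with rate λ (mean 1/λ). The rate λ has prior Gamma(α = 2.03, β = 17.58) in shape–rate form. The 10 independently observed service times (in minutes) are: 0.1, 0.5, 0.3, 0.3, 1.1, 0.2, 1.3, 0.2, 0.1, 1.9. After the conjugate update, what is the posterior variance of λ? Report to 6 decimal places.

0.021636

With a Gamma(shape α, rate β) prior on the exponential rate λ, the posterior after n observations with total T = Σxᵢ is Gamma(α+n, β+T).
Sum of observations T = 6.0 minutes; n = 10.
Posterior: Gamma(2.03+10, 17.58+6.0) = Gamma(12.03, 23.58).
Var = α/β² = 0.021636.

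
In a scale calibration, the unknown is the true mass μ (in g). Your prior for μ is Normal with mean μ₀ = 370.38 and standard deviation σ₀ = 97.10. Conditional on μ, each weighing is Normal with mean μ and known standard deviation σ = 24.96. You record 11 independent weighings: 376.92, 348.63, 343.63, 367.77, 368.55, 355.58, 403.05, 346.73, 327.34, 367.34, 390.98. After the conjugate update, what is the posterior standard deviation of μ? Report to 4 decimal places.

For Normal data with known variance σ², a Normal(μ₀, σ₀²) prior on μ is conjugate. Posterior precision = 1/σ₀² + n/σ²; posterior mean is the precision-weighted average of μ₀ and x̄.
σ₀² = 97.10² = 9428.41, σ² = 24.96² = 623.0016; σ² + n·σ₀² = 623.0016 + 11·9428.41 = 104335.5116.
Posterior precision = 1/σ₀² + n/σ² = 1/9428.41 + 11/623.0016 = (σ² + n·σ₀²)/(σ₀²σ²) = 104335.5116/(9428.41·623.0016); posterior variance σₙ² = σ₀²σ²/(σ² + n·σ₀²) = 9428.41·623.0016/104335.5116 = 56.298325.
Posterior SD = √σₙ² = √(9428.41·623.0016/104335.5116) = 7.5032.

7.5032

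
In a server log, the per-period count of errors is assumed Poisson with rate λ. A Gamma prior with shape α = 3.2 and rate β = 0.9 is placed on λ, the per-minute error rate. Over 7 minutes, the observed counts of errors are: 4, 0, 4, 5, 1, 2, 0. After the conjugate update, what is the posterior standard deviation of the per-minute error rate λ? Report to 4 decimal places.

0.5547

With a Gamma(shape α, rate β) prior, the Poisson likelihood is conjugate: the posterior is Gamma(α + ΣXᵢ, β + n).
Sum of counts S = 16 over n = 7 minutes.
Posterior: Gamma(α+S, β+n) = Gamma(3.2+16, 0.9+7) = Gamma(19.2, 7.9).
SD = √α/β = √19.2/7.9 = 0.5547.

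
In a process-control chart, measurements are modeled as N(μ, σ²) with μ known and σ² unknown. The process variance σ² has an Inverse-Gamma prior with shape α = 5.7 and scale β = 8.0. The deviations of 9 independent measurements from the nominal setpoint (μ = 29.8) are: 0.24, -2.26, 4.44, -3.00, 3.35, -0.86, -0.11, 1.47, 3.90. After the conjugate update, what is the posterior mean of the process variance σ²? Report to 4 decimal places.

4.3056

With known mean μ and an Inverse-Gamma(α, β) prior on σ², the Normal likelihood is conjugate: posterior is Inv-Gamma(α + n/2, β + Σ(xᵢ−μ)²/2).
Σ(xᵢ−μ)² = (0.24)² + (-2.26)² + (4.44)² + (-3.00)² + (3.35)² + (-0.86)² + (-0.11)² + (1.47)² + (3.90)² = 63.2239.
Posterior: Inv-Gamma(5.7 + 9/2, 8.0 + 63.2239/2) = Inv-Gamma(10.20, 39.61195).
E[σ²|data] = β/(α−1) = 39.61195/9.20 = 4.3056.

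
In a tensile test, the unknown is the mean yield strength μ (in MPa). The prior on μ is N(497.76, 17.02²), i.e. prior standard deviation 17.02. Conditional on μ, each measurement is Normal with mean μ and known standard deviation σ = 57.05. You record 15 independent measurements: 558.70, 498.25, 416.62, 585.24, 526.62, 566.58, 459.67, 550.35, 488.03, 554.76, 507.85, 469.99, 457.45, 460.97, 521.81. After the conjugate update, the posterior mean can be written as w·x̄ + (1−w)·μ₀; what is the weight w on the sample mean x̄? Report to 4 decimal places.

For Normal data with known variance σ², a Normal(μ₀, σ₀²) prior on μ is conjugate. Posterior precision = 1/σ₀² + n/σ²; posterior mean is the precision-weighted average of μ₀ and x̄.
σ₀² = 17.02² = 289.6804, σ² = 57.05² = 3254.7025. Prior precision 1/σ₀² = 1/289.6804; data precision n/σ² = 15/3254.7025.
w = (n/σ²)/(1/σ₀² + n/σ²) = n·σ₀²/(σ² + n·σ₀²) = 15·289.6804/(3254.7025 + 15·289.6804) = 4345.206/7599.9085 = 0.5717.

0.5717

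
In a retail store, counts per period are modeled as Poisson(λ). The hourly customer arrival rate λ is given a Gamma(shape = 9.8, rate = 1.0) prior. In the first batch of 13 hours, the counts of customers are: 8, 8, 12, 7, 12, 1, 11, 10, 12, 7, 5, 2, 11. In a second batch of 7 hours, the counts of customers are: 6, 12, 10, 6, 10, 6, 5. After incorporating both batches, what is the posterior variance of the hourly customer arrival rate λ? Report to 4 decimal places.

With a Gamma(shape α, rate β) prior, the Poisson likelihood is conjugate: the posterior is Gamma(α + ΣXᵢ, β + n).
Batch 1: sum of counts S = 106 over n = 13 hours.
After batch 1: Gamma(α+S, β+n) = Gamma(9.8+106, 1.0+13) = Gamma(115.8, 14.0).
Batch 2: sum of counts S = 55 over n = 7 hours.
After batch 2: Gamma(α+S, β+n) = Gamma(115.8+55, 14.0+7) = Gamma(170.8, 21.0).
Var = α/β² = 170.8/21.0² = 0.3873.

0.3873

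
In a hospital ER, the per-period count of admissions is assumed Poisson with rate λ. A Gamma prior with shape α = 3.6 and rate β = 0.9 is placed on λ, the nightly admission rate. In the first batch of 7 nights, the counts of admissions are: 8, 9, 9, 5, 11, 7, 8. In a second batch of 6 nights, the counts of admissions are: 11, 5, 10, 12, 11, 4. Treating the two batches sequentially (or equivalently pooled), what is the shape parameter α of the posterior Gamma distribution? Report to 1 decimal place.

With a Gamma(shape α, rate β) prior, the Poisson likelihood is conjugate: the posterior is Gamma(α + ΣXᵢ, β + n).
Batch 1: sum of counts S = 57 over n = 7 nights.
After batch 1: Gamma(α+S, β+n) = Gamma(3.6+57, 0.9+7) = Gamma(60.6, 7.9).
Batch 2: sum of counts S = 53 over n = 6 nights.
After batch 2: Gamma(α+S, β+n) = Gamma(60.6+53, 7.9+6) = Gamma(113.6, 13.9).
Posterior α = 113.6.

113.6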